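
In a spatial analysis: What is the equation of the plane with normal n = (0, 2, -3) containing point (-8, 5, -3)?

The plane through P with normal n = (a, b, c) satisfies n·(r - P) = 0,
i.e. ax + by + cz = a·x₀ + b·y₀ + c·z₀.
d = 0·(-8) + 2·5 + (-3)·(-3)
  = 0 + 10 + 9
  = 19
Equation: 2y - 3z = 19

2y - 3z = 19


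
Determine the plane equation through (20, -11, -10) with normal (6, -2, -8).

The plane through P with normal n = (a, b, c) satisfies n·(r - P) = 0,
i.e. ax + by + cz = a·x₀ + b·y₀ + c·z₀.
d = 6·20 + (-2)·(-11) + (-8)·(-10)
  = 120 + 22 + 80
  = 222
Equation: 6x - 2y - 8z = 222

6x - 2y - 8z = 222


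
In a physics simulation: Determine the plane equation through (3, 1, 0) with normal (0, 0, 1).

The plane through P with normal n = (a, b, c) satisfies n·(r - P) = 0,
i.e. ax + by + cz = a·x₀ + b·y₀ + c·z₀.
d = 0·3 + 0·1 + 1·0
  = 0 + 0 + 0
  = 0
Equation: z = 0

z = 0


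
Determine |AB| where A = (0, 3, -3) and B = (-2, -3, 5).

d = √[(x₂-x₁)² + (y₂-y₁)² + (z₂-z₁)²]
  = √[(-2)² + (-6)² + 8²]
  = √[4 + 36 + 64]
  = √104
  ≈ 10.2

10.2


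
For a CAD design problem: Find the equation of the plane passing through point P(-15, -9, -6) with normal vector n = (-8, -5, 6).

The plane through P with normal n = (a, b, c) satisfies n·(r - P) = 0,
i.e. ax + by + cz = a·x₀ + b·y₀ + c·z₀.
d = (-8)·(-15) + (-5)·(-9) + 6·(-6)
  = 120 + 45 - 36
  = 129
Equation: -8x - 5y + 6z = 129

-8x - 5y + 6z = 129


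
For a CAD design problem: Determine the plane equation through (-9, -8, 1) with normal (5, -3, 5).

The plane through P with normal n = (a, b, c) satisfies n·(r - P) = 0,
i.e. ax + by + cz = a·x₀ + b·y₀ + c·z₀.
d = 5·(-9) + (-3)·(-8) + 5·1
  = -45 + 24 + 5
  = -16
Equation: 5x - 3y + 5z = -16

5x - 3y + 5z = -16


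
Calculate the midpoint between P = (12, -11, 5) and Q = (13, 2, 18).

M = ((x₁+x₂)/2, (y₁+y₂)/2, (z₁+z₂)/2)
  = ((12 + 13)/2, (-11 + 2)/2, (5 + 18)/2)
  = (25/2, -9/2, 23/2)
  = (12.5, -4.5, 11.5)

(12.5, -4.5, 11.5)


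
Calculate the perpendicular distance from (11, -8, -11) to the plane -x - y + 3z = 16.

distance = |a·x₀ + b·y₀ + c·z₀ - d| / √(a² + b² + c²)
  = |(-1)·11 + (-1)·(-8) + 3·(-11) - 16| / √((-1)² + (-1)² + 3²)
  = |-11 + 8 - 33 - 16| / √(1 + 1 + 9)
  = |-52| / √11
  = 52 / 3.317
  ≈ 15.68

15.68


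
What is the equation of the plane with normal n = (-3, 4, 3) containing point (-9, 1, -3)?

The plane through P with normal n = (a, b, c) satisfies n·(r - P) = 0,
i.e. ax + by + cz = a·x₀ + b·y₀ + c·z₀.
d = (-3)·(-9) + 4·1 + 3·(-3)
  = 27 + 4 - 9
  = 22
Equation: -3x + 4y + 3z = 22

-3x + 4y + 3z = 22


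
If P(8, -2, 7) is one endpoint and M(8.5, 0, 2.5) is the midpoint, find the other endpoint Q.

Q = 2M - P
  = (2·8.5 - 8, 2·0 - (-2), 2·2.5 - 7)
  = (17 - 8, 0 + 2, 5 - 7)
  = (9, 2, -2)

(9, 2, -2)


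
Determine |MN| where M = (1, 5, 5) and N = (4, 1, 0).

d = √[(x₂-x₁)² + (y₂-y₁)² + (z₂-z₁)²]
  = √[3² + (-4)² + (-5)²]
  = √[9 + 16 + 25]
  = √50
  ≈ 7.071

7.071


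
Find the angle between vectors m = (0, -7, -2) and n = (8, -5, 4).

m·n = 0·8 + (-7)·(-5) + (-2)·4 = 0 + 35 - 8 = 27
|m| = √(0² + (-7)² + (-2)²) = √53 ≈ 7.28
|n| = √(8² + (-5)² + 4²) = √105 ≈ 10.25
cos θ = (m·n)/(|m||n|) = 27/(7.28·10.25) ≈ 0.3619
θ = arccos(0.3619) ≈ 68.78°

68.78°


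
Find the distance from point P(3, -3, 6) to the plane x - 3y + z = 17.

distance = |a·x₀ + b·y₀ + c·z₀ - d| / √(a² + b² + c²)
  = |1·3 + (-3)·(-3) + 1·6 - 17| / √(1² + (-3)² + 1²)
  = |3 + 9 + 6 - 17| / √(1 + 9 + 1)
  = |1| / √11
  = 1 / 3.317
  ≈ 0.3015

0.3015


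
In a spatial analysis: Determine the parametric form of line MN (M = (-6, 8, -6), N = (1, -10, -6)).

Direction vector d = N - M = (1 + 6, -10 - 8, -6 + 6) = (7, -18, 0)
Parametric form r = M + t·d:
x = -6 + 7t, y = 8 - 18t, z = -6

x = -6 + 7t, y = 8 - 18t, z = -6


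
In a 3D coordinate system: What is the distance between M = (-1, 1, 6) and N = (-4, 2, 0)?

d = √[(x₂-x₁)² + (y₂-y₁)² + (z₂-z₁)²]
  = √[(-3)² + 1² + (-6)²]
  = √[9 + 1 + 36]
  = √46
  ≈ 6.782

6.782


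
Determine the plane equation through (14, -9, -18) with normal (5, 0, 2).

The plane through P with normal n = (a, b, c) satisfies n·(r - P) = 0,
i.e. ax + by + cz = a·x₀ + b·y₀ + c·z₀.
d = 5·14 + 0·(-9) + 2·(-18)
  = 70 + 0 - 36
  = 34
Equation: 5x + 2z = 34

5x + 2z = 34


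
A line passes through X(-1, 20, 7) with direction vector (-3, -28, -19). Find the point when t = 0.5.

P(t) = X + t·d
  = (-1 + (-3)·0.5, 20 + (-28)·0.5, 7 + (-19)·0.5)
  = (-1 - 1.5, 20 - 14, 7 - 9.5)
  = (-2.5, 6, -2.5)

(-2.5, 6, -2.5)


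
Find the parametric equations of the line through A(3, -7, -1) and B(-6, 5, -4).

Direction vector d = B - A = (-6 - 3, 5 + 7, -4 + 1) = (-9, 12, -3)
Parametric form r = A + t·d:
x = 3 - 9t, y = -7 + 12t, z = -1 - 3t

x = 3 - 9t, y = -7 + 12t, z = -1 - 3t


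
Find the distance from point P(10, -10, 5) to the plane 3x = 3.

distance = |a·x₀ + b·y₀ + c·z₀ - d| / √(a² + b² + c²)
  = |3·10 + 0·(-10) + 0·5 - 3| / √(3² + 0² + 0²)
  = |30 + 0 + 0 - 3| / √(9 + 0 + 0)
  = |27| / √9
  = 27 / 3
  ≈ 9

9


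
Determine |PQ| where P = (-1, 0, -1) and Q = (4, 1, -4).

d = √[(x₂-x₁)² + (y₂-y₁)² + (z₂-z₁)²]
  = √[5² + 1² + (-3)²]
  = √[25 + 1 + 9]
  = √35
  ≈ 5.916

5.916


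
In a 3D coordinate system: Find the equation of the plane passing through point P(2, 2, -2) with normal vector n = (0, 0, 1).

The plane through P with normal n = (a, b, c) satisfies n·(r - P) = 0,
i.e. ax + by + cz = a·x₀ + b·y₀ + c·z₀.
d = 0·2 + 0·2 + 1·(-2)
  = 0 + 0 - 2
  = -2
Equation: z = -2

z = -2


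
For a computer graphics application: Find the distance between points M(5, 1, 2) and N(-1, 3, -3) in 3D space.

d = √[(x₂-x₁)² + (y₂-y₁)² + (z₂-z₁)²]
  = √[(-6)² + 2² + (-5)²]
  = √[36 + 4 + 25]
  = √65
  ≈ 8.062

8.062


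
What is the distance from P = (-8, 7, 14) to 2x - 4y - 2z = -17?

distance = |a·x₀ + b·y₀ + c·z₀ - d| / √(a² + b² + c²)
  = |2·(-8) + (-4)·7 + (-2)·14 - (-17)| / √(2² + (-4)² + (-2)²)
  = |-16 - 28 - 28 + 17| / √(4 + 16 + 4)
  = |-55| / √24
  = 55 / 4.899
  ≈ 11.23

11.23


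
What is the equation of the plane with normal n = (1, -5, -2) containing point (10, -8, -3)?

The plane through P with normal n = (a, b, c) satisfies n·(r - P) = 0,
i.e. ax + by + cz = a·x₀ + b·y₀ + c·z₀.
d = 1·10 + (-5)·(-8) + (-2)·(-3)
  = 10 + 40 + 6
  = 56
Equation: x - 5y - 2z = 56

x - 5y - 2z = 56


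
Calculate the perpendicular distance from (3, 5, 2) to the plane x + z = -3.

distance = |a·x₀ + b·y₀ + c·z₀ - d| / √(a² + b² + c²)
  = |1·3 + 0·5 + 1·2 - (-3)| / √(1² + 0² + 1²)
  = |3 + 0 + 2 + 3| / √(1 + 0 + 1)
  = |8| / √2
  = 8 / 1.414
  ≈ 5.657

5.657


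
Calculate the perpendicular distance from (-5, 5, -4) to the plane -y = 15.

distance = |a·x₀ + b·y₀ + c·z₀ - d| / √(a² + b² + c²)
  = |0·(-5) + (-1)·5 + 0·(-4) - 15| / √(0² + (-1)² + 0²)
  = |0 - 5 + 0 - 15| / √(0 + 1 + 0)
  = |-20| / √1
  = 20 / 1
  ≈ 20

20


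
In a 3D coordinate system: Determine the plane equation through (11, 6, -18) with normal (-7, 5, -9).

The plane through P with normal n = (a, b, c) satisfies n·(r - P) = 0,
i.e. ax + by + cz = a·x₀ + b·y₀ + c·z₀.
d = (-7)·11 + 5·6 + (-9)·(-18)
  = -77 + 30 + 162
  = 115
Equation: -7x + 5y - 9z = 115

-7x + 5y - 9z = 115


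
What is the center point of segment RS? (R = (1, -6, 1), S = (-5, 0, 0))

M = ((x₁+x₂)/2, (y₁+y₂)/2, (z₁+z₂)/2)
  = ((1 - 5)/2, (-6 + 0)/2, (1 + 0)/2)
  = (-4/2, -6/2, 1/2)
  = (-2, -3, 0.5)

(-2, -3, 0.5)


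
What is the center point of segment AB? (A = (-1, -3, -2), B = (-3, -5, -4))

M = ((x₁+x₂)/2, (y₁+y₂)/2, (z₁+z₂)/2)
  = ((-1 - 3)/2, (-3 - 5)/2, (-2 - 4)/2)
  = (-4/2, -8/2, -6/2)
  = (-2, -4, -3)

(-2, -4, -3)


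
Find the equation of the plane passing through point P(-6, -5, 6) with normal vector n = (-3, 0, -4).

The plane through P with normal n = (a, b, c) satisfies n·(r - P) = 0,
i.e. ax + by + cz = a·x₀ + b·y₀ + c·z₀.
d = (-3)·(-6) + 0·(-5) + (-4)·6
  = 18 + 0 - 24
  = -6
Equation: -3x - 4z = -6

-3x - 4z = -6


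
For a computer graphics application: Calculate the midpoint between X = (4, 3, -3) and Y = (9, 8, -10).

M = ((x₁+x₂)/2, (y₁+y₂)/2, (z₁+z₂)/2)
  = ((4 + 9)/2, (3 + 8)/2, (-3 - 10)/2)
  = (13/2, 11/2, -13/2)
  = (6.5, 5.5, -6.5)

(6.5, 5.5, -6.5)


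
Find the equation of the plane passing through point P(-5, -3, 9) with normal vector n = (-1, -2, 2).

The plane through P with normal n = (a, b, c) satisfies n·(r - P) = 0,
i.e. ax + by + cz = a·x₀ + b·y₀ + c·z₀.
d = (-1)·(-5) + (-2)·(-3) + 2·9
  = 5 + 6 + 18
  = 29
Equation: -x - 2y + 2z = 29

-x - 2y + 2z = 29


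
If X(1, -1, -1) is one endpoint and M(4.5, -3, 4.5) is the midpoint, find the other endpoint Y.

Y = 2M - X
  = (2·4.5 - 1, 2·(-3) - (-1), 2·4.5 - (-1))
  = (9 - 1, -6 + 1, 9 + 1)
  = (8, -5, 10)

(8, -5, 10)


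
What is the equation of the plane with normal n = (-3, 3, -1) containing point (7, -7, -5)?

The plane through P with normal n = (a, b, c) satisfies n·(r - P) = 0,
i.e. ax + by + cz = a·x₀ + b·y₀ + c·z₀.
d = (-3)·7 + 3·(-7) + (-1)·(-5)
  = -21 - 21 + 5
  = -37
Equation: -3x + 3y - z = -37

-3x + 3y - z = -37


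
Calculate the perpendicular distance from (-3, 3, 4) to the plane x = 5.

distance = |a·x₀ + b·y₀ + c·z₀ - d| / √(a² + b² + c²)
  = |1·(-3) + 0·3 + 0·4 - 5| / √(1² + 0² + 0²)
  = |-3 + 0 + 0 - 5| / √(1 + 0 + 0)
  = |-8| / √1
  = 8 / 1
  ≈ 8

8


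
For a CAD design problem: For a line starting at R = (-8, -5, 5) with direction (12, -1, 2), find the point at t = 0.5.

P(t) = R + t·d
  = (-8 + 12·0.5, -5 + (-1)·0.5, 5 + 2·0.5)
  = (-8 + 6, -5 - 0.5, 5 + 1)
  = (-2, -5.5, 6)

(-2, -5.5, 6)


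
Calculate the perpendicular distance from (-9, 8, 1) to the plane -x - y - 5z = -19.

distance = |a·x₀ + b·y₀ + c·z₀ - d| / √(a² + b² + c²)
  = |(-1)·(-9) + (-1)·8 + (-5)·1 - (-19)| / √((-1)² + (-1)² + (-5)²)
  = |9 - 8 - 5 + 19| / √(1 + 1 + 25)
  = |15| / √27
  = 15 / 5.196
  ≈ 2.887

2.887


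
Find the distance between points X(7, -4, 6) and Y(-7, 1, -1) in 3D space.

d = √[(x₂-x₁)² + (y₂-y₁)² + (z₂-z₁)²]
  = √[(-14)² + 5² + (-7)²]
  = √[196 + 25 + 49]
  = √270
  ≈ 16.43

16.43


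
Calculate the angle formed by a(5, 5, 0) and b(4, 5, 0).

a·b = 5·4 + 5·5 + 0·0 = 20 + 25 + 0 = 45
|a| = √(5² + 5² + 0²) = √50 ≈ 7.071
|b| = √(4² + 5² + 0²) = √41 ≈ 6.403
cos θ = (a·b)/(|a||b|) = 45/(7.071·6.403) ≈ 0.9939
θ = arccos(0.9939) ≈ 6.34°

6.34°


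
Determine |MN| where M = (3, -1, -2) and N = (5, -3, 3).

d = √[(x₂-x₁)² + (y₂-y₁)² + (z₂-z₁)²]
  = √[2² + (-2)² + 5²]
  = √[4 + 4 + 25]
  = √33
  ≈ 5.745

5.745


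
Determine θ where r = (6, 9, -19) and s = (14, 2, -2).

r·s = 6·14 + 9·2 + (-19)·(-2) = 84 + 18 + 38 = 140
|r| = √(6² + 9² + (-19)²) = √478 ≈ 21.86
|s| = √(14² + 2² + (-2)²) = √204 ≈ 14.28
cos θ = (r·s)/(|r||s|) = 140/(21.86·14.28) ≈ 0.4483
θ = arccos(0.4483) ≈ 63.36°

63.36°


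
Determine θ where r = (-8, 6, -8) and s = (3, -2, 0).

r·s = (-8)·3 + 6·(-2) + (-8)·0 = -24 - 12 + 0 = -36
|r| = √((-8)² + 6² + (-8)²) = √164 ≈ 12.81
|s| = √(3² + (-2)² + 0²) = √13 ≈ 3.606
cos θ = (r·s)/(|r||s|) = -36/(12.81·3.606) ≈ -0.7797
θ = arccos(-0.7797) ≈ 141.2°

141.2°


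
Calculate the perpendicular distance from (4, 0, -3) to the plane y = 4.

distance = |a·x₀ + b·y₀ + c·z₀ - d| / √(a² + b² + c²)
  = |0·4 + 1·0 + 0·(-3) - 4| / √(0² + 1² + 0²)
  = |0 + 0 + 0 - 4| / √(0 + 1 + 0)
  = |-4| / √1
  = 4 / 1
  ≈ 4

4


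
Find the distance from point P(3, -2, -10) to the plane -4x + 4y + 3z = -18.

distance = |a·x₀ + b·y₀ + c·z₀ - d| / √(a² + b² + c²)
  = |(-4)·3 + 4·(-2) + 3·(-10) - (-18)| / √((-4)² + 4² + 3²)
  = |-12 - 8 - 30 + 18| / √(16 + 16 + 9)
  = |-32| / √41
  = 32 / 6.403
  ≈ 4.998

4.998


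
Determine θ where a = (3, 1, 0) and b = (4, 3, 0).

a·b = 3·4 + 1·3 + 0·0 = 12 + 3 + 0 = 15
|a| = √(3² + 1² + 0²) = √10 ≈ 3.162
|b| = √(4² + 3² + 0²) = √25 ≈ 5
cos θ = (a·b)/(|a||b|) = 15/(3.162·5) ≈ 0.9487
θ = arccos(0.9487) ≈ 18.43°

18.43°


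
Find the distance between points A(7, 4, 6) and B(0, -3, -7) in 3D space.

d = √[(x₂-x₁)² + (y₂-y₁)² + (z₂-z₁)²]
  = √[(-7)² + (-7)² + (-13)²]
  = √[49 + 49 + 169]
  = √267
  ≈ 16.34

16.34


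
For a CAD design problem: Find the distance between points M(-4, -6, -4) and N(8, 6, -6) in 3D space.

d = √[(x₂-x₁)² + (y₂-y₁)² + (z₂-z₁)²]
  = √[12² + 12² + (-2)²]
  = √[144 + 144 + 4]
  = √292
  ≈ 17.09

17.09


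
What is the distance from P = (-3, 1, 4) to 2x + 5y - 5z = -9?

distance = |a·x₀ + b·y₀ + c·z₀ - d| / √(a² + b² + c²)
  = |2·(-3) + 5·1 + (-5)·4 - (-9)| / √(2² + 5² + (-5)²)
  = |-6 + 5 - 20 + 9| / √(4 + 25 + 25)
  = |-12| / √54
  = 12 / 7.348
  ≈ 1.633

1.633


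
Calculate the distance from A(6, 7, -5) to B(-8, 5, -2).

d = √[(x₂-x₁)² + (y₂-y₁)² + (z₂-z₁)²]
  = √[(-14)² + (-2)² + 3²]
  = √[196 + 4 + 9]
  = √209
  ≈ 14.46

14.46


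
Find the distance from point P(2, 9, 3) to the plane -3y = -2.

distance = |a·x₀ + b·y₀ + c·z₀ - d| / √(a² + b² + c²)
  = |0·2 + (-3)·9 + 0·3 - (-2)| / √(0² + (-3)² + 0²)
  = |0 - 27 + 0 + 2| / √(0 + 9 + 0)
  = |-25| / √9
  = 25 / 3
  ≈ 8.333

8.333


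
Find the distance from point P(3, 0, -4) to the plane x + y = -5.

distance = |a·x₀ + b·y₀ + c·z₀ - d| / √(a² + b² + c²)
  = |1·3 + 1·0 + 0·(-4) - (-5)| / √(1² + 1² + 0²)
  = |3 + 0 + 0 + 5| / √(1 + 1 + 0)
  = |8| / √2
  = 8 / 1.414
  ≈ 5.657

5.657


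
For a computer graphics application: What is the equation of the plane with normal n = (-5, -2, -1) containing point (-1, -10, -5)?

The plane through P with normal n = (a, b, c) satisfies n·(r - P) = 0,
i.e. ax + by + cz = a·x₀ + b·y₀ + c·z₀.
d = (-5)·(-1) + (-2)·(-10) + (-1)·(-5)
  = 5 + 20 + 5
  = 30
Equation: -5x - 2y - z = 30

-5x - 2y - z = 30


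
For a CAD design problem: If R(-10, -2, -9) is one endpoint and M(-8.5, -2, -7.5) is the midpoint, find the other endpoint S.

S = 2M - R
  = (2·(-8.5) - (-10), 2·(-2) - (-2), 2·(-7.5) - (-9))
  = (-17 + 10, -4 + 2, -15 + 9)
  = (-7, -2, -6)

(-7, -2, -6)


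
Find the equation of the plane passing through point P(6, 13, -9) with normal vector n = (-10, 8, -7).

The plane through P with normal n = (a, b, c) satisfies n·(r - P) = 0,
i.e. ax + by + cz = a·x₀ + b·y₀ + c·z₀.
d = (-10)·6 + 8·13 + (-7)·(-9)
  = -60 + 104 + 63
  = 107
Equation: -10x + 8y - 7z = 107

-10x + 8y - 7z = 107


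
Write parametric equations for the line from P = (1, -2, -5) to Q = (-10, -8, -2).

Direction vector d = Q - P = (-10 - 1, -8 + 2, -2 + 5) = (-11, -6, 3)
Parametric form r = P + t·d:
x = 1 - 11t, y = -2 - 6t, z = -5 + 3t

x = 1 - 11t, y = -2 - 6t, z = -5 + 3t


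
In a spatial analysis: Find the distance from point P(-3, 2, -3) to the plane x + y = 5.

distance = |a·x₀ + b·y₀ + c·z₀ - d| / √(a² + b² + c²)
  = |1·(-3) + 1·2 + 0·(-3) - 5| / √(1² + 1² + 0²)
  = |-3 + 2 + 0 - 5| / √(1 + 1 + 0)
  = |-6| / √2
  = 6 / 1.414
  ≈ 4.243

4.243


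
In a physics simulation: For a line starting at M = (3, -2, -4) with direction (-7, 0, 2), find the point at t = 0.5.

P(t) = M + t·d
  = (3 + (-7)·0.5, -2 + 0·0.5, -4 + 2·0.5)
  = (3 - 3.5, -2 + 0, -4 + 1)
  = (-0.5, -2, -3)

(-0.5, -2, -3)


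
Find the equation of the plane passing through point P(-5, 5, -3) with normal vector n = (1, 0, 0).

The plane through P with normal n = (a, b, c) satisfies n·(r - P) = 0,
i.e. ax + by + cz = a·x₀ + b·y₀ + c·z₀.
d = 1·(-5) + 0·5 + 0·(-3)
  = -5 + 0 + 0
  = -5
Equation: x = -5

x = -5


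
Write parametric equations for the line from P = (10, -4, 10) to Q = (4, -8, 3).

Direction vector d = Q - P = (4 - 10, -8 + 4, 3 - 10) = (-6, -4, -7)
Parametric form r = P + t·d:
x = 10 - 6t, y = -4 - 4t, z = 10 - 7t

x = 10 - 6t, y = -4 - 4t, z = 10 - 7t


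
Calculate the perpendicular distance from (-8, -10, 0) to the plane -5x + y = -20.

distance = |a·x₀ + b·y₀ + c·z₀ - d| / √(a² + b² + c²)
  = |(-5)·(-8) + 1·(-10) + 0·0 - (-20)| / √((-5)² + 1² + 0²)
  = |40 - 10 + 0 + 20| / √(25 + 1 + 0)
  = |50| / √26
  = 50 / 5.099
  ≈ 9.806

9.806


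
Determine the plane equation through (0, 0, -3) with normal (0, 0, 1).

The plane through P with normal n = (a, b, c) satisfies n·(r - P) = 0,
i.e. ax + by + cz = a·x₀ + b·y₀ + c·z₀.
d = 0·0 + 0·0 + 1·(-3)
  = 0 + 0 - 3
  = -3
Equation: z = -3

z = -3


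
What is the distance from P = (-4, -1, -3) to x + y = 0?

distance = |a·x₀ + b·y₀ + c·z₀ - d| / √(a² + b² + c²)
  = |1·(-4) + 1·(-1) + 0·(-3) - 0| / √(1² + 1² + 0²)
  = |-4 - 1 + 0 + 0| / √(1 + 1 + 0)
  = |-5| / √2
  = 5 / 1.414
  ≈ 3.536

3.536


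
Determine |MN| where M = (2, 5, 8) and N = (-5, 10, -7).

d = √[(x₂-x₁)² + (y₂-y₁)² + (z₂-z₁)²]
  = √[(-7)² + 5² + (-15)²]
  = √[49 + 25 + 225]
  = √299
  ≈ 17.29

17.29


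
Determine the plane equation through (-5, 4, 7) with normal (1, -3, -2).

The plane through P with normal n = (a, b, c) satisfies n·(r - P) = 0,
i.e. ax + by + cz = a·x₀ + b·y₀ + c·z₀.
d = 1·(-5) + (-3)·4 + (-2)·7
  = -5 - 12 - 14
  = -31
Equation: x - 3y - 2z = -31

x - 3y - 2z = -31


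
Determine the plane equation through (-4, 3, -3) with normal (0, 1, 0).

The plane through P with normal n = (a, b, c) satisfies n·(r - P) = 0,
i.e. ax + by + cz = a·x₀ + b·y₀ + c·z₀.
d = 0·(-4) + 1·3 + 0·(-3)
  = 0 + 3 + 0
  = 3
Equation: y = 3

y = 3


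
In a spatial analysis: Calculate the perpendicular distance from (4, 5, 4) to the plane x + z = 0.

distance = |a·x₀ + b·y₀ + c·z₀ - d| / √(a² + b² + c²)
  = |1·4 + 0·5 + 1·4 - 0| / √(1² + 0² + 1²)
  = |4 + 0 + 4 + 0| / √(1 + 0 + 1)
  = |8| / √2
  = 8 / 1.414
  ≈ 5.657

5.657


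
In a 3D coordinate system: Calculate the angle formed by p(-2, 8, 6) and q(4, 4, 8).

p·q = (-2)·4 + 8·4 + 6·8 = -8 + 32 + 48 = 72
|p| = √((-2)² + 8² + 6²) = √104 ≈ 10.2
|q| = √(4² + 4² + 8²) = √96 ≈ 9.798
cos θ = (p·q)/(|p||q|) = 72/(10.2·9.798) ≈ 0.7206
θ = arccos(0.7206) ≈ 43.9°

43.9°


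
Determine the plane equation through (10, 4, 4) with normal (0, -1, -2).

The plane through P with normal n = (a, b, c) satisfies n·(r - P) = 0,
i.e. ax + by + cz = a·x₀ + b·y₀ + c·z₀.
d = 0·10 + (-1)·4 + (-2)·4
  = 0 - 4 - 8
  = -12
Equation: -y - 2z = -12

-y - 2z = -12


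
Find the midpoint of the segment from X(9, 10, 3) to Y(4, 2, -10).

M = ((x₁+x₂)/2, (y₁+y₂)/2, (z₁+z₂)/2)
  = ((9 + 4)/2, (10 + 2)/2, (3 - 10)/2)
  = (13/2, 12/2, -7/2)
  = (6.5, 6, -3.5)

(6.5, 6, -3.5)


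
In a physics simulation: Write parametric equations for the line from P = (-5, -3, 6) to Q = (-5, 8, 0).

Direction vector d = Q - P = (-5 + 5, 8 + 3, 0 - 6) = (0, 11, -6)
Parametric form r = P + t·d:
x = -5, y = -3 + 11t, z = 6 - 6t

x = -5, y = -3 + 11t, z = 6 - 6t


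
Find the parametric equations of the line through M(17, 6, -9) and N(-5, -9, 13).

Direction vector d = N - M = (-5 - 17, -9 - 6, 13 + 9) = (-22, -15, 22)
Parametric form r = M + t·d:
x = 17 - 22t, y = 6 - 15t, z = -9 + 22t

x = 17 - 22t, y = 6 - 15t, z = -9 + 22t


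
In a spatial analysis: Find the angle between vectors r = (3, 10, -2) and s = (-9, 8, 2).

r·s = 3·(-9) + 10·8 + (-2)·2 = -27 + 80 - 4 = 49
|r| = √(3² + 10² + (-2)²) = √113 ≈ 10.63
|s| = √((-9)² + 8² + 2²) = √149 ≈ 12.21
cos θ = (r·s)/(|r||s|) = 49/(10.63·12.21) ≈ 0.3776
θ = arccos(0.3776) ≈ 67.81°

67.81°


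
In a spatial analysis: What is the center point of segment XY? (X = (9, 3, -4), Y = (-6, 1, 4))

M = ((x₁+x₂)/2, (y₁+y₂)/2, (z₁+z₂)/2)
  = ((9 - 6)/2, (3 + 1)/2, (-4 + 4)/2)
  = (3/2, 4/2, 0/2)
  = (1.5, 2, 0)

(1.5, 2, 0)


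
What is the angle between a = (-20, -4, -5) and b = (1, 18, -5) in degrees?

a·b = (-20)·1 + (-4)·18 + (-5)·(-5) = -20 - 72 + 25 = -67
|a| = √((-20)² + (-4)² + (-5)²) = √441 ≈ 21
|b| = √(1² + 18² + (-5)²) = √350 ≈ 18.71
cos θ = (a·b)/(|a||b|) = -67/(21·18.71) ≈ -0.1705
θ = arccos(-0.1705) ≈ 99.82°

99.82°


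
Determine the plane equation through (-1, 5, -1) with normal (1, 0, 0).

The plane through P with normal n = (a, b, c) satisfies n·(r - P) = 0,
i.e. ax + by + cz = a·x₀ + b·y₀ + c·z₀.
d = 1·(-1) + 0·5 + 0·(-1)
  = -1 + 0 + 0
  = -1
Equation: x = -1

x = -1


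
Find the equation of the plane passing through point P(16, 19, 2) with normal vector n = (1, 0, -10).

The plane through P with normal n = (a, b, c) satisfies n·(r - P) = 0,
i.e. ax + by + cz = a·x₀ + b·y₀ + c·z₀.
d = 1·16 + 0·19 + (-10)·2
  = 16 + 0 - 20
  = -4
Equation: x - 10z = -4

x - 10z = -4


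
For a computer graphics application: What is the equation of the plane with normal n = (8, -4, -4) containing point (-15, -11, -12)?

The plane through P with normal n = (a, b, c) satisfies n·(r - P) = 0,
i.e. ax + by + cz = a·x₀ + b·y₀ + c·z₀.
d = 8·(-15) + (-4)·(-11) + (-4)·(-12)
  = -120 + 44 + 48
  = -28
Equation: 8x - 4y - 4z = -28

8x - 4y - 4z = -28


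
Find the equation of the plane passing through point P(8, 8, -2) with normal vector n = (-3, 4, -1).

The plane through P with normal n = (a, b, c) satisfies n·(r - P) = 0,
i.e. ax + by + cz = a·x₀ + b·y₀ + c·z₀.
d = (-3)·8 + 4·8 + (-1)·(-2)
  = -24 + 32 + 2
  = 10
Equation: -3x + 4y - z = 10

-3x + 4y - z = 10


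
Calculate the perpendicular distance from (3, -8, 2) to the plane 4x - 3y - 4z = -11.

distance = |a·x₀ + b·y₀ + c·z₀ - d| / √(a² + b² + c²)
  = |4·3 + (-3)·(-8) + (-4)·2 - (-11)| / √(4² + (-3)² + (-4)²)
  = |12 + 24 - 8 + 11| / √(16 + 9 + 16)
  = |39| / √41
  = 39 / 6.403
  ≈ 6.091

6.091


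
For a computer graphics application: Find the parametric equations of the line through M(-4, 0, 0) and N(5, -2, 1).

Direction vector d = N - M = (5 + 4, -2 + 0, 1 + 0) = (9, -2, 1)
Parametric form r = M + t·d:
x = -4 + 9t, y = 0 - 2t, z = 0 + t

x = -4 + 9t, y = 0 - 2t, z = 0 + t


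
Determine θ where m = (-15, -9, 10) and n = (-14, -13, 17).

m·n = (-15)·(-14) + (-9)·(-13) + 10·17 = 210 + 117 + 170 = 497
|m| = √((-15)² + (-9)² + 10²) = √406 ≈ 20.15
|n| = √((-14)² + (-13)² + 17²) = √654 ≈ 25.57
cos θ = (m·n)/(|m||n|) = 497/(20.15·25.57) ≈ 0.9645
θ = arccos(0.9645) ≈ 15.31°

15.31°


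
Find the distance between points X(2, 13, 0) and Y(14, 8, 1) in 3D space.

d = √[(x₂-x₁)² + (y₂-y₁)² + (z₂-z₁)²]
  = √[12² + (-5)² + 1²]
  = √[144 + 25 + 1]
  = √170
  ≈ 13.04

13.04


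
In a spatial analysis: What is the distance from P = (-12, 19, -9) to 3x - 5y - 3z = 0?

distance = |a·x₀ + b·y₀ + c·z₀ - d| / √(a² + b² + c²)
  = |3·(-12) + (-5)·19 + (-3)·(-9) - 0| / √(3² + (-5)² + (-3)²)
  = |-36 - 95 + 27 + 0| / √(9 + 25 + 9)
  = |-104| / √43
  = 104 / 6.557
  ≈ 15.86

15.86


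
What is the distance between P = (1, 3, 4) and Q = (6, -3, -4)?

d = √[(x₂-x₁)² + (y₂-y₁)² + (z₂-z₁)²]
  = √[5² + (-6)² + (-8)²]
  = √[25 + 36 + 64]
  = √125
  ≈ 11.18

11.18


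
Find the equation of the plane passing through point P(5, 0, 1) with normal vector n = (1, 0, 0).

The plane through P with normal n = (a, b, c) satisfies n·(r - P) = 0,
i.e. ax + by + cz = a·x₀ + b·y₀ + c·z₀.
d = 1·5 + 0·0 + 0·1
  = 5 + 0 + 0
  = 5
Equation: x = 5

x = 5


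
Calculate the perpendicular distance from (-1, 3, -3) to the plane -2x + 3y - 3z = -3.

distance = |a·x₀ + b·y₀ + c·z₀ - d| / √(a² + b² + c²)
  = |(-2)·(-1) + 3·3 + (-3)·(-3) - (-3)| / √((-2)² + 3² + (-3)²)
  = |2 + 9 + 9 + 3| / √(4 + 9 + 9)
  = |23| / √22
  = 23 / 4.69
  ≈ 4.904

4.904


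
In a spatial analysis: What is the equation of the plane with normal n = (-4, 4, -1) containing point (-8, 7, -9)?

The plane through P with normal n = (a, b, c) satisfies n·(r - P) = 0,
i.e. ax + by + cz = a·x₀ + b·y₀ + c·z₀.
d = (-4)·(-8) + 4·7 + (-1)·(-9)
  = 32 + 28 + 9
  = 69
Equation: -4x + 4y - z = 69

-4x + 4y - z = 69


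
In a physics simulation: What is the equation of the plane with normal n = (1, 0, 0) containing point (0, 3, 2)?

The plane through P with normal n = (a, b, c) satisfies n·(r - P) = 0,
i.e. ax + by + cz = a·x₀ + b·y₀ + c·z₀.
d = 1·0 + 0·3 + 0·2
  = 0 + 0 + 0
  = 0
Equation: x = 0

x = 0


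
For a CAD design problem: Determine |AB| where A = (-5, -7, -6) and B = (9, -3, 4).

d = √[(x₂-x₁)² + (y₂-y₁)² + (z₂-z₁)²]
  = √[14² + 4² + 10²]
  = √[196 + 16 + 100]
  = √312
  ≈ 17.66

17.66


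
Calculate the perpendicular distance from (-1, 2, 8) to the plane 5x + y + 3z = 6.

distance = |a·x₀ + b·y₀ + c·z₀ - d| / √(a² + b² + c²)
  = |5·(-1) + 1·2 + 3·8 - 6| / √(5² + 1² + 3²)
  = |-5 + 2 + 24 - 6| / √(25 + 1 + 9)
  = |15| / √35
  = 15 / 5.916
  ≈ 2.535

2.535


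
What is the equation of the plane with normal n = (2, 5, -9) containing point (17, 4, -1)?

The plane through P with normal n = (a, b, c) satisfies n·(r - P) = 0,
i.e. ax + by + cz = a·x₀ + b·y₀ + c·z₀.
d = 2·17 + 5·4 + (-9)·(-1)
  = 34 + 20 + 9
  = 63
Equation: 2x + 5y - 9z = 63

2x + 5y - 9z = 63


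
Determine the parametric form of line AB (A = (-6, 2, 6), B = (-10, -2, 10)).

Direction vector d = B - A = (-10 + 6, -2 - 2, 10 - 6) = (-4, -4, 4)
Parametric form r = A + t·d:
x = -6 - 4t, y = 2 - 4t, z = 6 + 4t

x = -6 - 4t, y = 2 - 4t, z = 6 + 4t


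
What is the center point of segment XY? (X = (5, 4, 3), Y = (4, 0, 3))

M = ((x₁+x₂)/2, (y₁+y₂)/2, (z₁+z₂)/2)
  = ((5 + 4)/2, (4 + 0)/2, (3 + 3)/2)
  = (9/2, 4/2, 6/2)
  = (4.5, 2, 3)

(4.5, 2, 3)


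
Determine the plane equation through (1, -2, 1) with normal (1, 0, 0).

The plane through P with normal n = (a, b, c) satisfies n·(r - P) = 0,
i.e. ax + by + cz = a·x₀ + b·y₀ + c·z₀.
d = 1·1 + 0·(-2) + 0·1
  = 1 + 0 + 0
  = 1
Equation: x = 1

x = 1


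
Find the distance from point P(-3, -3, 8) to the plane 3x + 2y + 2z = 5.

distance = |a·x₀ + b·y₀ + c·z₀ - d| / √(a² + b² + c²)
  = |3·(-3) + 2·(-3) + 2·8 - 5| / √(3² + 2² + 2²)
  = |-9 - 6 + 16 - 5| / √(9 + 4 + 4)
  = |-4| / √17
  = 4 / 4.123
  ≈ 0.9701

0.9701


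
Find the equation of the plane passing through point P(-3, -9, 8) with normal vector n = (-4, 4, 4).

The plane through P with normal n = (a, b, c) satisfies n·(r - P) = 0,
i.e. ax + by + cz = a·x₀ + b·y₀ + c·z₀.
d = (-4)·(-3) + 4·(-9) + 4·8
  = 12 - 36 + 32
  = 8
Equation: -4x + 4y + 4z = 8

-4x + 4y + 4z = 8


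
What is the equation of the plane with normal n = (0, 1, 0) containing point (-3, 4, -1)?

The plane through P with normal n = (a, b, c) satisfies n·(r - P) = 0,
i.e. ax + by + cz = a·x₀ + b·y₀ + c·z₀.
d = 0·(-3) + 1·4 + 0·(-1)
  = 0 + 4 + 0
  = 4
Equation: y = 4

y = 4


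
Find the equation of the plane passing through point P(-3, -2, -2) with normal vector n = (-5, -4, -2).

The plane through P with normal n = (a, b, c) satisfies n·(r - P) = 0,
i.e. ax + by + cz = a·x₀ + b·y₀ + c·z₀.
d = (-5)·(-3) + (-4)·(-2) + (-2)·(-2)
  = 15 + 8 + 4
  = 27
Equation: -5x - 4y - 2z = 27

-5x - 4y - 2z = 27


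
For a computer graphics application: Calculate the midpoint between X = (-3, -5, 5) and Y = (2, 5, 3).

M = ((x₁+x₂)/2, (y₁+y₂)/2, (z₁+z₂)/2)
  = ((-3 + 2)/2, (-5 + 5)/2, (5 + 3)/2)
  = (-1/2, 0/2, 8/2)
  = (-0.5, 0, 4)

(-0.5, 0, 4)


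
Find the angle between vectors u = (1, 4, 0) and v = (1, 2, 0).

u·v = 1·1 + 4·2 + 0·0 = 1 + 8 + 0 = 9
|u| = √(1² + 4² + 0²) = √17 ≈ 4.123
|v| = √(1² + 2² + 0²) = √5 ≈ 2.236
cos θ = (u·v)/(|u||v|) = 9/(4.123·2.236) ≈ 0.9762
θ = arccos(0.9762) ≈ 12.53°

12.53°


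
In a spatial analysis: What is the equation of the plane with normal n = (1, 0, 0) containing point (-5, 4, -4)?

The plane through P with normal n = (a, b, c) satisfies n·(r - P) = 0,
i.e. ax + by + cz = a·x₀ + b·y₀ + c·z₀.
d = 1·(-5) + 0·4 + 0·(-4)
  = -5 + 0 + 0
  = -5
Equation: x = -5

x = -5


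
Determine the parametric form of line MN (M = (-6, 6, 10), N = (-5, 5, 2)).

Direction vector d = N - M = (-5 + 6, 5 - 6, 2 - 10) = (1, -1, -8)
Parametric form r = M + t·d:
x = -6 + t, y = 6 - t, z = 10 - 8t

x = -6 + t, y = 6 - t, z = 10 - 8t


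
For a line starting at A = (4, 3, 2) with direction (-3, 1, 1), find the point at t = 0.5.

P(t) = A + t·d
  = (4 + (-3)·0.5, 3 + 1·0.5, 2 + 1·0.5)
  = (4 - 1.5, 3 + 0.5, 2 + 0.5)
  = (2.5, 3.5, 2.5)

(2.5, 3.5, 2.5)


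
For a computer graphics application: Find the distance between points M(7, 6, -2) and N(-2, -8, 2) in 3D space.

d = √[(x₂-x₁)² + (y₂-y₁)² + (z₂-z₁)²]
  = √[(-9)² + (-14)² + 4²]
  = √[81 + 196 + 16]
  = √293
  ≈ 17.12

17.12


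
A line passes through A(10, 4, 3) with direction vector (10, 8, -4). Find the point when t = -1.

P(t) = A + t·d
  = (10 + 10·(-1), 4 + 8·(-1), 3 + (-4)·(-1))
  = (10 - 10, 4 - 8, 3 + 4)
  = (0, -4, 7)

(0, -4, 7)


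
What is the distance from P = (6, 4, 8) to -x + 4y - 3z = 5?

distance = |a·x₀ + b·y₀ + c·z₀ - d| / √(a² + b² + c²)
  = |(-1)·6 + 4·4 + (-3)·8 - 5| / √((-1)² + 4² + (-3)²)
  = |-6 + 16 - 24 - 5| / √(1 + 16 + 9)
  = |-19| / √26
  = 19 / 5.099
  ≈ 3.726

3.726


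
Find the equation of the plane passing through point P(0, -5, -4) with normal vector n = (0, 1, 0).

The plane through P with normal n = (a, b, c) satisfies n·(r - P) = 0,
i.e. ax + by + cz = a·x₀ + b·y₀ + c·z₀.
d = 0·0 + 1·(-5) + 0·(-4)
  = 0 - 5 + 0
  = -5
Equation: y = -5

y = -5


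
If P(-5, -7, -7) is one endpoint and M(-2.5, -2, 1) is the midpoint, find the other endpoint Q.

Q = 2M - P
  = (2·(-2.5) - (-5), 2·(-2) - (-7), 2·1 - (-7))
  = (-5 + 5, -4 + 7, 2 + 7)
  = (0, 3, 9)

(0, 3, 9)


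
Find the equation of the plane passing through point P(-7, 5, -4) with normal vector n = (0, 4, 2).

The plane through P with normal n = (a, b, c) satisfies n·(r - P) = 0,
i.e. ax + by + cz = a·x₀ + b·y₀ + c·z₀.
d = 0·(-7) + 4·5 + 2·(-4)
  = 0 + 20 - 8
  = 12
Equation: 4y + 2z = 12

4y + 2z = 12


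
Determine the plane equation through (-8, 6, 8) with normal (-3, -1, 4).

The plane through P with normal n = (a, b, c) satisfies n·(r - P) = 0,
i.e. ax + by + cz = a·x₀ + b·y₀ + c·z₀.
d = (-3)·(-8) + (-1)·6 + 4·8
  = 24 - 6 + 32
  = 50
Equation: -3x - y + 4z = 50

-3x - y + 4z = 50


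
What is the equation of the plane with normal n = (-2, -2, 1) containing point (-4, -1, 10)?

The plane through P with normal n = (a, b, c) satisfies n·(r - P) = 0,
i.e. ax + by + cz = a·x₀ + b·y₀ + c·z₀.
d = (-2)·(-4) + (-2)·(-1) + 1·10
  = 8 + 2 + 10
  = 20
Equation: -2x - 2y + z = 20

-2x - 2y + z = 20


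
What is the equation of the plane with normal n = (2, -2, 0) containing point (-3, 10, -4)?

The plane through P with normal n = (a, b, c) satisfies n·(r - P) = 0,
i.e. ax + by + cz = a·x₀ + b·y₀ + c·z₀.
d = 2·(-3) + (-2)·10 + 0·(-4)
  = -6 - 20 + 0
  = -26
Equation: 2x - 2y = -26

2x - 2y = -26


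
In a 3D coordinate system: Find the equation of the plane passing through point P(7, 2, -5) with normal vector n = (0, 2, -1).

The plane through P with normal n = (a, b, c) satisfies n·(r - P) = 0,
i.e. ax + by + cz = a·x₀ + b·y₀ + c·z₀.
d = 0·7 + 2·2 + (-1)·(-5)
  = 0 + 4 + 5
  = 9
Equation: 2y - z = 9

2y - z = 9


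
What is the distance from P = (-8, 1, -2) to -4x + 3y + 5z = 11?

distance = |a·x₀ + b·y₀ + c·z₀ - d| / √(a² + b² + c²)
  = |(-4)·(-8) + 3·1 + 5·(-2) - 11| / √((-4)² + 3² + 5²)
  = |32 + 3 - 10 - 11| / √(16 + 9 + 25)
  = |14| / √50
  = 14 / 7.071
  ≈ 1.98

1.98


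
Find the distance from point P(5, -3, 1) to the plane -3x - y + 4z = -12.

distance = |a·x₀ + b·y₀ + c·z₀ - d| / √(a² + b² + c²)
  = |(-3)·5 + (-1)·(-3) + 4·1 - (-12)| / √((-3)² + (-1)² + 4²)
  = |-15 + 3 + 4 + 12| / √(9 + 1 + 16)
  = |4| / √26
  = 4 / 5.099
  ≈ 0.7845

0.7845


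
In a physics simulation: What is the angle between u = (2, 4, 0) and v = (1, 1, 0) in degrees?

u·v = 2·1 + 4·1 + 0·0 = 2 + 4 + 0 = 6
|u| = √(2² + 4² + 0²) = √20 ≈ 4.472
|v| = √(1² + 1² + 0²) = √2 ≈ 1.414
cos θ = (u·v)/(|u||v|) = 6/(4.472·1.414) ≈ 0.9487
θ = arccos(0.9487) ≈ 18.43°

18.43°


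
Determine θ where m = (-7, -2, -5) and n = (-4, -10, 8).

m·n = (-7)·(-4) + (-2)·(-10) + (-5)·8 = 28 + 20 - 40 = 8
|m| = √((-7)² + (-2)² + (-5)²) = √78 ≈ 8.832
|n| = √((-4)² + (-10)² + 8²) = √180 ≈ 13.42
cos θ = (m·n)/(|m||n|) = 8/(8.832·13.42) ≈ 0.06752
θ = arccos(0.06752) ≈ 86.13°

86.13°


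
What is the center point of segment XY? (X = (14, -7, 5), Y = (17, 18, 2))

M = ((x₁+x₂)/2, (y₁+y₂)/2, (z₁+z₂)/2)
  = ((14 + 17)/2, (-7 + 18)/2, (5 + 2)/2)
  = (31/2, 11/2, 7/2)
  = (15.5, 5.5, 3.5)

(15.5, 5.5, 3.5)


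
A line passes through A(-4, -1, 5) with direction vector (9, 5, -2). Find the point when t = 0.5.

P(t) = A + t·d
  = (-4 + 9·0.5, -1 + 5·0.5, 5 + (-2)·0.5)
  = (-4 + 4.5, -1 + 2.5, 5 - 1)
  = (0.5, 1.5, 4)

(0.5, 1.5, 4)


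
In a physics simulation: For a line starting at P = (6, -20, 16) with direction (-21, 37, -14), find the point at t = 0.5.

P(t) = P + t·d
  = (6 + (-21)·0.5, -20 + 37·0.5, 16 + (-14)·0.5)
  = (6 - 10.5, -20 + 18.5, 16 - 7)
  = (-4.5, -1.5, 9)

(-4.5, -1.5, 9)


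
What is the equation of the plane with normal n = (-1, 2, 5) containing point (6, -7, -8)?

The plane through P with normal n = (a, b, c) satisfies n·(r - P) = 0,
i.e. ax + by + cz = a·x₀ + b·y₀ + c·z₀.
d = (-1)·6 + 2·(-7) + 5·(-8)
  = -6 - 14 - 40
  = -60
Equation: -x + 2y + 5z = -60

-x + 2y + 5z = -60


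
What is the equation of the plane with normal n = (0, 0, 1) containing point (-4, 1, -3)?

The plane through P with normal n = (a, b, c) satisfies n·(r - P) = 0,
i.e. ax + by + cz = a·x₀ + b·y₀ + c·z₀.
d = 0·(-4) + 0·1 + 1·(-3)
  = 0 + 0 - 3
  = -3
Equation: z = -3

z = -3


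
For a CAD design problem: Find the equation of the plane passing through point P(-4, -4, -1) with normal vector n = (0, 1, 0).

The plane through P with normal n = (a, b, c) satisfies n·(r - P) = 0,
i.e. ax + by + cz = a·x₀ + b·y₀ + c·z₀.
d = 0·(-4) + 1·(-4) + 0·(-1)
  = 0 - 4 + 0
  = -4
Equation: y = -4

y = -4


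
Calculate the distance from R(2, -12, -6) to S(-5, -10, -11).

d = √[(x₂-x₁)² + (y₂-y₁)² + (z₂-z₁)²]
  = √[(-7)² + 2² + (-5)²]
  = √[49 + 4 + 25]
  = √78
  ≈ 8.832

8.832


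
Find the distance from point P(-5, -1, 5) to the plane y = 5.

distance = |a·x₀ + b·y₀ + c·z₀ - d| / √(a² + b² + c²)
  = |0·(-5) + 1·(-1) + 0·5 - 5| / √(0² + 1² + 0²)
  = |0 - 1 + 0 - 5| / √(0 + 1 + 0)
  = |-6| / √1
  = 6 / 1
  ≈ 6

6


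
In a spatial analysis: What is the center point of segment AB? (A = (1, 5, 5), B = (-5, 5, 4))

M = ((x₁+x₂)/2, (y₁+y₂)/2, (z₁+z₂)/2)
  = ((1 - 5)/2, (5 + 5)/2, (5 + 4)/2)
  = (-4/2, 10/2, 9/2)
  = (-2, 5, 4.5)

(-2, 5, 4.5)


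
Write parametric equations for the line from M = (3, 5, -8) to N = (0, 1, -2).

Direction vector d = N - M = (0 - 3, 1 - 5, -2 + 8) = (-3, -4, 6)
Parametric form r = M + t·d:
x = 3 - 3t, y = 5 - 4t, z = -8 + 6t

x = 3 - 3t, y = 5 - 4t, z = -8 + 6t


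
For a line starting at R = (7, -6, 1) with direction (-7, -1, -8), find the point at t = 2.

P(t) = R + t·d
  = (7 + (-7)·2, -6 + (-1)·2, 1 + (-8)·2)
  = (7 - 14, -6 - 2, 1 - 16)
  = (-7, -8, -15)

(-7, -8, -15)


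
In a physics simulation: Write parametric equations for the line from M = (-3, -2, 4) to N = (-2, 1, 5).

Direction vector d = N - M = (-2 + 3, 1 + 2, 5 - 4) = (1, 3, 1)
Parametric form r = M + t·d:
x = -3 + t, y = -2 + 3t, z = 4 + t

x = -3 + t, y = -2 + 3t, z = 4 + t


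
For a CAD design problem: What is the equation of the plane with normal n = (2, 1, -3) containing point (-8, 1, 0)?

The plane through P with normal n = (a, b, c) satisfies n·(r - P) = 0,
i.e. ax + by + cz = a·x₀ + b·y₀ + c·z₀.
d = 2·(-8) + 1·1 + (-3)·0
  = -16 + 1 + 0
  = -15
Equation: 2x + y - 3z = -15

2x + y - 3z = -15


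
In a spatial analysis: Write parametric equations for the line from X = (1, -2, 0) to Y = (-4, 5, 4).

Direction vector d = Y - X = (-4 - 1, 5 + 2, 4 + 0) = (-5, 7, 4)
Parametric form r = X + t·d:
x = 1 - 5t, y = -2 + 7t, z = 0 + 4t

x = 1 - 5t, y = -2 + 7t, z = 0 + 4t


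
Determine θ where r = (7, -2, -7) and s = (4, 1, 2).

r·s = 7·4 + (-2)·1 + (-7)·2 = 28 - 2 - 14 = 12
|r| = √(7² + (-2)² + (-7)²) = √102 ≈ 10.1
|s| = √(4² + 1² + 2²) = √21 ≈ 4.583
cos θ = (r·s)/(|r||s|) = 12/(10.1·4.583) ≈ 0.2593
θ = arccos(0.2593) ≈ 74.97°

74.97°


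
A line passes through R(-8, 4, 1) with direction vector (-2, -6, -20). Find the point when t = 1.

P(t) = R + t·d
  = (-8 + (-2)·1, 4 + (-6)·1, 1 + (-20)·1)
  = (-8 - 2, 4 - 6, 1 - 20)
  = (-10, -2, -19)

(-10, -2, -19)


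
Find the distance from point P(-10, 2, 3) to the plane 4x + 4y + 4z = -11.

distance = |a·x₀ + b·y₀ + c·z₀ - d| / √(a² + b² + c²)
  = |4·(-10) + 4·2 + 4·3 - (-11)| / √(4² + 4² + 4²)
  = |-40 + 8 + 12 + 11| / √(16 + 16 + 16)
  = |-9| / √48
  = 9 / 6.928
  ≈ 1.299

1.299


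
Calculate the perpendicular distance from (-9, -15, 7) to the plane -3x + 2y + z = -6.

distance = |a·x₀ + b·y₀ + c·z₀ - d| / √(a² + b² + c²)
  = |(-3)·(-9) + 2·(-15) + 1·7 - (-6)| / √((-3)² + 2² + 1²)
  = |27 - 30 + 7 + 6| / √(9 + 4 + 1)
  = |10| / √14
  = 10 / 3.742
  ≈ 2.673

2.673


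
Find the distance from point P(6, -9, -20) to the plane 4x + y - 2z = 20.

distance = |a·x₀ + b·y₀ + c·z₀ - d| / √(a² + b² + c²)
  = |4·6 + 1·(-9) + (-2)·(-20) - 20| / √(4² + 1² + (-2)²)
  = |24 - 9 + 40 - 20| / √(16 + 1 + 4)
  = |35| / √21
  = 35 / 4.583
  ≈ 7.638

7.638


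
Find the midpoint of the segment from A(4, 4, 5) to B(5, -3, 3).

M = ((x₁+x₂)/2, (y₁+y₂)/2, (z₁+z₂)/2)
  = ((4 + 5)/2, (4 - 3)/2, (5 + 3)/2)
  = (9/2, 1/2, 8/2)
  = (4.5, 0.5, 4)

(4.5, 0.5, 4)


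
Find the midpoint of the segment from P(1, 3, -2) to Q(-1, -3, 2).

M = ((x₁+x₂)/2, (y₁+y₂)/2, (z₁+z₂)/2)
  = ((1 - 1)/2, (3 - 3)/2, (-2 + 2)/2)
  = (0/2, 0/2, 0/2)
  = (0, 0, 0)

(0, 0, 0)


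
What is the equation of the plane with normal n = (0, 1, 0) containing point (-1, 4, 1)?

The plane through P with normal n = (a, b, c) satisfies n·(r - P) = 0,
i.e. ax + by + cz = a·x₀ + b·y₀ + c·z₀.
d = 0·(-1) + 1·4 + 0·1
  = 0 + 4 + 0
  = 4
Equation: y = 4

y = 4
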